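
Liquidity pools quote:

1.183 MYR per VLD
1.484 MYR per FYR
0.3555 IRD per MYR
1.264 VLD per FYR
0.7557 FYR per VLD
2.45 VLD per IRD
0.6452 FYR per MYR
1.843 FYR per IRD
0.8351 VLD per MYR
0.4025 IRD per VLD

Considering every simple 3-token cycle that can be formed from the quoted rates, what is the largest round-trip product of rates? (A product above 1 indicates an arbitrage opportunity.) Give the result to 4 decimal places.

1.0304

VLD→MYR→IRD→VLD: 1.183 × 0.3555 × 2.45 = 1.03036
FYR→MYR→IRD→FYR: 1.484 × 0.3555 × 1.843 = 0.97230
VLD→MYR→FYR→VLD: 1.183 × 0.6452 × 1.264 = 0.96478
VLD→IRD→FYR→VLD: 0.4025 × 1.843 × 1.264 = 0.93764
VLD→FYR→MYR→VLD: 0.7557 × 1.484 × 0.8351 = 0.93653
Maximum is VLD→MYR→IRD→VLD at 1.0304; arbitrage exists.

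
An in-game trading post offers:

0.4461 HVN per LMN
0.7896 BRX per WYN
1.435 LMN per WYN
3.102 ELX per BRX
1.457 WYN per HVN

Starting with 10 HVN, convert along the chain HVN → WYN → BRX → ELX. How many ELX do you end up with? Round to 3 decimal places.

10 HVN × 1.457 = 14.57 WYN
14.57 WYN × 0.7896 = 11.504472 BRX
11.504472 BRX × 3.102 = 35.686872144 ELX

35.687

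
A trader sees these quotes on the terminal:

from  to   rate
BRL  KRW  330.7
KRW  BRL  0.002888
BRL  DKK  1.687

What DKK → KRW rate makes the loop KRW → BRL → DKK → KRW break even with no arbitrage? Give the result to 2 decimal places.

205.25

Known legs of the cycle: 0.002888 × 1.687 = 0.004872056
For no arbitrage the full-cycle product must be 1, so the missing rate is 1 / 0.004872056 ≈ 205.2522.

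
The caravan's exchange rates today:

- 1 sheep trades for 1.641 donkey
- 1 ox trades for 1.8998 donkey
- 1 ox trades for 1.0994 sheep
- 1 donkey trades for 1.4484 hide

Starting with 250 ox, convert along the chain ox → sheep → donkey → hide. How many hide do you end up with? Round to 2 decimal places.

653.27

250 ox × 1.0994 = 274.85 sheep
274.85 sheep × 1.641 = 451.02885 donkey
451.02885 donkey × 1.4484 = 653.27018634 hide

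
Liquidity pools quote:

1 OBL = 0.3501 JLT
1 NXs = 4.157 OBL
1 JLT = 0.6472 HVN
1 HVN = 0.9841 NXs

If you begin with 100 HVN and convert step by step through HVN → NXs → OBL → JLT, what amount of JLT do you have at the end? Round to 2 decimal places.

143.22

100 HVN × 0.9841 = 98.41 NXs
98.41 NXs × 4.157 = 409.09037 OBL
409.09037 OBL × 0.3501 = 143.222538537 JLT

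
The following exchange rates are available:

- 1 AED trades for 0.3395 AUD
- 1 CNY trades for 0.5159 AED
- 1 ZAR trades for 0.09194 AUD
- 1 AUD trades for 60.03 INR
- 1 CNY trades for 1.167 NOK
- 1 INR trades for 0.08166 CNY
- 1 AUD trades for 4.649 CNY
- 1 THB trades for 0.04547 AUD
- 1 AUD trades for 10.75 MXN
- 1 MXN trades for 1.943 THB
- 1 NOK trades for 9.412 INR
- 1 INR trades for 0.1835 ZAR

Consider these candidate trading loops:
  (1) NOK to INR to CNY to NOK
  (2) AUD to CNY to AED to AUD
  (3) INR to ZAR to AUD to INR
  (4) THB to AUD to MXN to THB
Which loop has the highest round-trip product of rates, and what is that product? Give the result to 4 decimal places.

1.0128

(1) 9.412 × 0.08166 × 1.167 = 0.89694
(2) 4.649 × 0.5159 × 0.3395 = 0.81426
(3) 0.1835 × 0.09194 × 60.03 = 1.01277
(4) 0.04547 × 10.75 × 1.943 = 0.94974
Highest is cycle (3) at 1.0128 (>1, arbitrage).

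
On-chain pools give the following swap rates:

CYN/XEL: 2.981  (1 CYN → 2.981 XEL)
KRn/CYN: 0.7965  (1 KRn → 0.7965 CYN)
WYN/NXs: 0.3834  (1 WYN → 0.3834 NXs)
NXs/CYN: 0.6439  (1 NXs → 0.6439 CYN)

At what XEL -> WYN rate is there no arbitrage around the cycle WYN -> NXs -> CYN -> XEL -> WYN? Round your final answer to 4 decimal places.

Known legs of the cycle: 0.3834 × 0.6439 × 2.981 = 0.73592322606
For no arbitrage the full-cycle product must be 1, so the missing rate is 1 / 0.73592322606 ≈ 1.358837.

1.3588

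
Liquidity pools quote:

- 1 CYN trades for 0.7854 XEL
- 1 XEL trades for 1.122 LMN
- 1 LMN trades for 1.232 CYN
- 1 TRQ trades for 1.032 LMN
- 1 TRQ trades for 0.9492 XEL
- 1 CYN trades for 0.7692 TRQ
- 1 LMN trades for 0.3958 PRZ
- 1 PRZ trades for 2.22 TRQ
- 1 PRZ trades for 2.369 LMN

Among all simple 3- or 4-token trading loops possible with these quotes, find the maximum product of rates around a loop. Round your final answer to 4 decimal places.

1.0857

LMN→CYN→XEL→LMN: 1.232 × 0.7854 × 1.122 = 1.08566
TRQ→XEL→LMN→CYN→TRQ: 0.9492 × 1.122 × 1.232 × 0.7692 = 1.00925
TRQ→LMN→CYN→TRQ: 1.032 × 1.232 × 0.7692 = 0.97798
TRQ→XEL→LMN→PRZ→TRQ: 0.9492 × 1.122 × 0.3958 × 2.22 = 0.93579
TRQ→LMN→PRZ→TRQ: 1.032 × 0.3958 × 2.22 = 0.90679
Maximum is LMN→CYN→XEL→LMN at 1.0857; arbitrage exists.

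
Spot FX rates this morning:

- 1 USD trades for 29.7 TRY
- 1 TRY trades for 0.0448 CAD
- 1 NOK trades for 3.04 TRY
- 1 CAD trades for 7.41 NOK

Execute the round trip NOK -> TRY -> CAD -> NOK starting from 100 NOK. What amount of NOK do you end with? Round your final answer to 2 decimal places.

100 NOK × 3.04 = 304 TRY
304 TRY × 0.0448 = 13.6192 CAD
13.6192 CAD × 7.41 = 100.918272 NOK

100.92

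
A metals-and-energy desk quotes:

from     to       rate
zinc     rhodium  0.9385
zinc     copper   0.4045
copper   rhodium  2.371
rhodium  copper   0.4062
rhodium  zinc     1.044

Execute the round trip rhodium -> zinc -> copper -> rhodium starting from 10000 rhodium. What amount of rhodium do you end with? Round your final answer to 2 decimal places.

10000 rhodium × 1.044 = 10440 zinc
10440 zinc × 0.4045 = 4222.98 copper
4222.98 copper × 2.371 = 10012.68558 rhodium

10012.69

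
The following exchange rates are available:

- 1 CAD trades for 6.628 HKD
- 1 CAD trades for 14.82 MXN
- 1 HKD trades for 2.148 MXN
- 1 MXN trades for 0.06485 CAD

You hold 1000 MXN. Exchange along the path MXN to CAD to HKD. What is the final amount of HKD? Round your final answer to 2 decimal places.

429.83

1000 MXN × 0.06485 = 64.85 CAD
64.85 CAD × 6.628 = 429.8258 HKD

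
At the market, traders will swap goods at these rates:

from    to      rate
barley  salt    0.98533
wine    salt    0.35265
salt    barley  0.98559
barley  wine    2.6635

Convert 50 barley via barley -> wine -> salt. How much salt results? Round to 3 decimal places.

50 barley × 2.6635 = 133.175 wine
133.175 wine × 0.35265 = 46.96416375 salt

46.964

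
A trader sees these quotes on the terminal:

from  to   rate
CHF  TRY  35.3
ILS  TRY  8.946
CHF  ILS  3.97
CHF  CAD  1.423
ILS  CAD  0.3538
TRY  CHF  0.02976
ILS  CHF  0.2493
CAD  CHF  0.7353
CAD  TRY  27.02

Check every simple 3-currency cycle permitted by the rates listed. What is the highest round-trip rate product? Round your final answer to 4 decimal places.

1.1443

CHF→CAD→TRY→CHF: 1.423 × 27.02 × 0.02976 = 1.14426
CHF→ILS→TRY→CHF: 3.97 × 8.946 × 0.02976 = 1.05694
CHF→ILS→CAD→CHF: 3.97 × 0.3538 × 0.7353 = 1.03279
Maximum is CHF→CAD→TRY→CHF at 1.1443; arbitrage exists.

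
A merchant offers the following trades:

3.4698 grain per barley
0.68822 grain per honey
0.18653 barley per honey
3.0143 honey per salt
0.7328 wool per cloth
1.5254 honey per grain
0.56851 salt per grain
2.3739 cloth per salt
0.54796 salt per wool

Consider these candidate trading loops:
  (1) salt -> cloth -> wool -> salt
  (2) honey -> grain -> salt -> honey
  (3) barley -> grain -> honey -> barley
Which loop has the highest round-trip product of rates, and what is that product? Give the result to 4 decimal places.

(1) 2.3739 × 0.7328 × 0.54796 = 0.95323
(2) 0.68822 × 0.56851 × 3.0143 = 1.17937
(3) 3.4698 × 1.5254 × 0.18653 = 0.98727
Highest is cycle (2) at 1.1794 (>1, arbitrage).

1.1794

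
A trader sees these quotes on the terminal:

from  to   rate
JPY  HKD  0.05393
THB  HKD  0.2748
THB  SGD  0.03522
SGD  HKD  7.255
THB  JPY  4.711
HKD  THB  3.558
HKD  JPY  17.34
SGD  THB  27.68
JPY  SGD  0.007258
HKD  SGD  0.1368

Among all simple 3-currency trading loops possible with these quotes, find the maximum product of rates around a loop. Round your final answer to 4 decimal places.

1.0406

SGD→THB→HKD→SGD: 27.68 × 0.2748 × 0.1368 = 1.04056
SGD→THB→JPY→SGD: 27.68 × 4.711 × 0.007258 = 0.94645
SGD→HKD→JPY→SGD: 7.255 × 17.34 × 0.007258 = 0.91307
SGD→HKD→THB→SGD: 7.255 × 3.558 × 0.03522 = 0.90914
JPY→HKD→THB→JPY: 0.05393 × 3.558 × 4.711 = 0.90396
Maximum is SGD→THB→HKD→SGD at 1.0406; arbitrage exists.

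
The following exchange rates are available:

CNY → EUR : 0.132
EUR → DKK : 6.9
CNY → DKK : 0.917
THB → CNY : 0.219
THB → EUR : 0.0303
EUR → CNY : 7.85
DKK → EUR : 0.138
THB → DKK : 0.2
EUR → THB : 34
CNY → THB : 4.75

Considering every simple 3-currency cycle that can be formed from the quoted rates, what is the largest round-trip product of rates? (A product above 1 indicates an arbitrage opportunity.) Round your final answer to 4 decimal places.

1.1298

EUR→CNY→THB→EUR: 7.85 × 4.75 × 0.0303 = 1.12981
EUR→CNY→DKK→EUR: 7.85 × 0.917 × 0.138 = 0.99339
EUR→THB→CNY→EUR: 34 × 0.219 × 0.132 = 0.98287
EUR→THB→DKK→EUR: 34 × 0.2 × 0.138 = 0.93840
Maximum is EUR→CNY→THB→EUR at 1.1298; arbitrage exists.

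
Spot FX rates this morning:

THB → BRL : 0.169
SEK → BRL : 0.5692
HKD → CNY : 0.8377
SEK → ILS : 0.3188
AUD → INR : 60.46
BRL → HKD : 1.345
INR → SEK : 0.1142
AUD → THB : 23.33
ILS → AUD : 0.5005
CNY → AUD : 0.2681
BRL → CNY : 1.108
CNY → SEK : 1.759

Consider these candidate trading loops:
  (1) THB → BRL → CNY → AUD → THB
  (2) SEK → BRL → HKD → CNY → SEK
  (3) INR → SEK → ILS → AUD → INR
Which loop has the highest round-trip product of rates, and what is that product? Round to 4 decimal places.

(1) 0.169 × 1.108 × 0.2681 × 23.33 = 1.17122
(2) 0.5692 × 1.345 × 0.8377 × 1.759 = 1.12808
(3) 0.1142 × 0.3188 × 0.5005 × 60.46 = 1.10168
Highest is cycle (1) at 1.1712 (>1, arbitrage).

1.1712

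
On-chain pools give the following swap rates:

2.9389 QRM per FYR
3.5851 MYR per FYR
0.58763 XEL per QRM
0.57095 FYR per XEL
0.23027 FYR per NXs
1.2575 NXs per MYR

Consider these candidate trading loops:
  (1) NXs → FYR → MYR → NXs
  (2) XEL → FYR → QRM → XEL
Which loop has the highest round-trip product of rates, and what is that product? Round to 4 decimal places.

1.0381

(1) 0.23027 × 3.5851 × 1.2575 = 1.03812
(2) 0.57095 × 2.9389 × 0.58763 = 0.98602
Highest is cycle (1) at 1.0381 (>1, arbitrage).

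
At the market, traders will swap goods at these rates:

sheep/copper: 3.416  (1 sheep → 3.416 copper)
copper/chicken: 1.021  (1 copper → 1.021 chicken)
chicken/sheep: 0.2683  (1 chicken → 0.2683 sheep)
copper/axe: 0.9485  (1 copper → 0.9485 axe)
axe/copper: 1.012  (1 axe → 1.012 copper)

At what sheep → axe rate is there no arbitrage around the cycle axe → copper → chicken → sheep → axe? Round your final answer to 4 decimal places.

Known legs of the cycle: 1.012 × 1.021 × 0.2683 = 0.2772215116
For no arbitrage the full-cycle product must be 1, so the missing rate is 1 / 0.2772215116 ≈ 3.607224.

3.6072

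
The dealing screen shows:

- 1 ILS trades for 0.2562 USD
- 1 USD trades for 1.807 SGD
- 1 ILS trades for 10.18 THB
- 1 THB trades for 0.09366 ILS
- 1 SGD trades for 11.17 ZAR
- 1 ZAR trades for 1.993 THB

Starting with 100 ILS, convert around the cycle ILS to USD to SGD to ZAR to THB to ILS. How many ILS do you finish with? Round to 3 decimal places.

100 ILS × 0.2562 = 25.62 USD
25.62 USD × 1.807 = 46.29534 SGD
46.29534 SGD × 11.17 = 517.1189478 ZAR
517.1189478 ZAR × 1.993 = 1030.6180629654 THB
1030.6180629654 THB × 0.09366 = 96.527687777339364 ILS

96.528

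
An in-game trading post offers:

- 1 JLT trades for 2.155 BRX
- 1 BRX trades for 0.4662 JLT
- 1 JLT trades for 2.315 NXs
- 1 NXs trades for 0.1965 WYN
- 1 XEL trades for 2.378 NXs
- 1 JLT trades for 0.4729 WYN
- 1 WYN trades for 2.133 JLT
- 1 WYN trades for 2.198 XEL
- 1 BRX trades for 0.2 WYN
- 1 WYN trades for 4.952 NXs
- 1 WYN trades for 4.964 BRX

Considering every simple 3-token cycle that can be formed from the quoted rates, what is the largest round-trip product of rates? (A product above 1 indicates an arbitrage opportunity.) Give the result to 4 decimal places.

WYN→BRX→JLT→WYN: 4.964 × 0.4662 × 0.4729 = 1.09439
XEL→NXs→WYN→XEL: 2.378 × 0.1965 × 2.198 = 1.02707
WYN→JLT→NXs→WYN: 2.133 × 2.315 × 0.1965 = 0.97030
WYN→JLT→BRX→WYN: 2.133 × 2.155 × 0.2 = 0.91932
Maximum is WYN→BRX→JLT→WYN at 1.0944; arbitrage exists.

1.0944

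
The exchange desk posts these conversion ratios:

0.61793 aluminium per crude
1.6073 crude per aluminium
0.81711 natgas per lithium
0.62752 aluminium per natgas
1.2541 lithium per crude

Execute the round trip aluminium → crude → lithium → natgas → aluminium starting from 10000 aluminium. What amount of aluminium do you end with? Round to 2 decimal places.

10000 aluminium × 1.6073 = 16073 crude
16073 crude × 1.2541 = 20157.1493 lithium
20157.1493 lithium × 0.81711 = 16470.608264523 natgas
16470.608264523 natgas × 0.62752 = 10335.63609815347296 aluminium

10335.64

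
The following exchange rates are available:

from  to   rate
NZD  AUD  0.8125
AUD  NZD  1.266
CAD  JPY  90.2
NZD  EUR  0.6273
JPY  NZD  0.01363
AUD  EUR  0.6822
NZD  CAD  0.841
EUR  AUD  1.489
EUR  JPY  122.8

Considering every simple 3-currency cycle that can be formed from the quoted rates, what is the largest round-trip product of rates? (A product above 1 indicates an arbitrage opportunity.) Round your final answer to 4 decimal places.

AUD→NZD→EUR→AUD: 1.266 × 0.6273 × 1.489 = 1.18251
JPY→NZD→EUR→JPY: 0.01363 × 0.6273 × 122.8 = 1.04995
JPY→NZD→CAD→JPY: 0.01363 × 0.841 × 90.2 = 1.03395
Maximum is AUD→NZD→EUR→AUD at 1.1825; arbitrage exists.

1.1825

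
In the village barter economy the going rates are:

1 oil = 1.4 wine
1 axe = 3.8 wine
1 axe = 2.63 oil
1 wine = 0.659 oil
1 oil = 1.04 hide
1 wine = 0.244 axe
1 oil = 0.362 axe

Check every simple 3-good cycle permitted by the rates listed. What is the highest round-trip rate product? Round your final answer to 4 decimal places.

axe→wine→oil→axe: 3.8 × 0.659 × 0.362 = 0.90652
axe→oil→wine→axe: 2.63 × 1.4 × 0.244 = 0.89841
Maximum is axe→wine→oil→axe at 0.9065; no arbitrage — every cycle loses value.

0.9065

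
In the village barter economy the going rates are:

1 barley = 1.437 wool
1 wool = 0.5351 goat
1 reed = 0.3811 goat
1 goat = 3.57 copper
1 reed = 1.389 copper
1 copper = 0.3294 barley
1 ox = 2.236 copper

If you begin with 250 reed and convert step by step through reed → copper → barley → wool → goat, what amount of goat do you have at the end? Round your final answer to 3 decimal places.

87.954

250 reed × 1.389 = 347.25 copper
347.25 copper × 0.3294 = 114.38415 barley
114.38415 barley × 1.437 = 164.37002355 wool
164.37002355 wool × 0.5351 = 87.954399601605 goat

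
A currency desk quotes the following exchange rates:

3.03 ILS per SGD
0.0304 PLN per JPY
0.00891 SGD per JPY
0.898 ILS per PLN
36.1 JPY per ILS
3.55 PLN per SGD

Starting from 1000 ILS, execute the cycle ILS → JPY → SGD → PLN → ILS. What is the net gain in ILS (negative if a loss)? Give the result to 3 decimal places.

1000 ILS × 36.1 = 36100 JPY
36100 JPY × 0.00891 = 321.651 SGD
321.651 SGD × 3.55 = 1141.86105 PLN
1141.86105 PLN × 0.898 = 1025.3912229 ILS
Net change: 1025.3912229 − 1000 = 25.3912229 ILS

25.391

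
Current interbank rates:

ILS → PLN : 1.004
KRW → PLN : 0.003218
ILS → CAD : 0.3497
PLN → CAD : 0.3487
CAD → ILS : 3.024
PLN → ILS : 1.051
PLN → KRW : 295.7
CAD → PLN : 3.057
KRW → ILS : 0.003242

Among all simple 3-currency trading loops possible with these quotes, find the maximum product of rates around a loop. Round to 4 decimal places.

ILS→CAD→PLN→ILS: 0.3497 × 3.057 × 1.051 = 1.12355
ILS→PLN→CAD→ILS: 1.004 × 0.3487 × 3.024 = 1.05869
ILS→PLN→KRW→ILS: 1.004 × 295.7 × 0.003242 = 0.96249
Maximum is ILS→CAD→PLN→ILS at 1.1236; arbitrage exists.

1.1236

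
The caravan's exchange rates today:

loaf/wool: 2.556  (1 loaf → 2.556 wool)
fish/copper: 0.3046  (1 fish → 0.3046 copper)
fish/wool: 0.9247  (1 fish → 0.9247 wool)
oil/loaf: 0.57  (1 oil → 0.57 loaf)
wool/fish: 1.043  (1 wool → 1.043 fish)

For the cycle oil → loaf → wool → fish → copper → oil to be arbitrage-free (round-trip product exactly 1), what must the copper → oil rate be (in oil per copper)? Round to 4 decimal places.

Known legs of the cycle: 0.57 × 2.556 × 1.043 × 0.3046 = 0.462860278776
For no arbitrage the full-cycle product must be 1, so the missing rate is 1 / 0.462860278776 ≈ 2.160479.

2.1605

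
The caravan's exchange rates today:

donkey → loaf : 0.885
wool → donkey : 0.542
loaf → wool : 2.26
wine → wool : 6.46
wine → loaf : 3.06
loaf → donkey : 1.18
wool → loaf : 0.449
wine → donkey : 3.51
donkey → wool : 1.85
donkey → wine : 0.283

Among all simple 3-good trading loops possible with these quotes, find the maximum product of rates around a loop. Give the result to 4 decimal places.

1.0841

wool→donkey→loaf→wool: 0.542 × 0.885 × 2.26 = 1.08405
loaf→donkey→wine→loaf: 1.18 × 0.283 × 3.06 = 1.02186
wool→donkey→wine→wool: 0.542 × 0.283 × 6.46 = 0.99087
wool→loaf→donkey→wool: 0.449 × 1.18 × 1.85 = 0.98017
Maximum is wool→donkey→loaf→wool at 1.0841; arbitrage exists.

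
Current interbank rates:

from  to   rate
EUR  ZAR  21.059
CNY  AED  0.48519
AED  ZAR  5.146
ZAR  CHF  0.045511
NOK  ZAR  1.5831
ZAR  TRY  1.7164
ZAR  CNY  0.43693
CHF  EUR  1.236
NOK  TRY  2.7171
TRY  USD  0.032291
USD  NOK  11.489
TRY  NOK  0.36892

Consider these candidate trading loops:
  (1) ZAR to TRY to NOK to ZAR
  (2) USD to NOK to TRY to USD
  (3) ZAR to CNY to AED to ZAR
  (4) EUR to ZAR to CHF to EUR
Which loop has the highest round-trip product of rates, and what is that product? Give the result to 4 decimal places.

(1) 1.7164 × 0.36892 × 1.5831 = 1.00244
(2) 11.489 × 2.7171 × 0.032291 = 1.00802
(3) 0.43693 × 0.48519 × 5.146 = 1.09092
(4) 21.059 × 0.045511 × 1.236 = 1.18460
Highest is cycle (4) at 1.1846 (>1, arbitrage).

1.1846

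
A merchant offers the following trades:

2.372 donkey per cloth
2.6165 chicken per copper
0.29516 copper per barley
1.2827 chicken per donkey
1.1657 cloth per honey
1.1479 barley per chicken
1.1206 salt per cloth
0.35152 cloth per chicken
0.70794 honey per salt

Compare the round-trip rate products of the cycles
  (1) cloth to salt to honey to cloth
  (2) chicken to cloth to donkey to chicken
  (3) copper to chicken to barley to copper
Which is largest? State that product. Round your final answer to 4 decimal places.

1.0695

(1) 1.1206 × 0.70794 × 1.1657 = 0.92477
(2) 0.35152 × 2.372 × 1.2827 = 1.06952
(3) 2.6165 × 1.1479 × 0.29516 = 0.88651
Highest is cycle (2) at 1.0695 (>1, arbitrage).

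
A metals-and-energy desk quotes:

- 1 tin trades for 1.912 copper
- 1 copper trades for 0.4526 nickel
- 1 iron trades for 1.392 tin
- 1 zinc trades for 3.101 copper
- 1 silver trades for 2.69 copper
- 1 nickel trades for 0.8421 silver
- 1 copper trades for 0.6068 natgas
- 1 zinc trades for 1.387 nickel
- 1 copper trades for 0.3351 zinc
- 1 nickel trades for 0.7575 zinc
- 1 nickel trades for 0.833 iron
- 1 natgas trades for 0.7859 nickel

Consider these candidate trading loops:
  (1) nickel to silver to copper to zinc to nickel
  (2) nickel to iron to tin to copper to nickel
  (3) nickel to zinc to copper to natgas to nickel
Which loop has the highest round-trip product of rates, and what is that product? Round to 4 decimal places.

(1) 0.8421 × 2.69 × 0.3351 × 1.387 = 1.05285
(2) 0.833 × 1.392 × 1.912 × 0.4526 = 1.00343
(3) 0.7575 × 3.101 × 0.6068 × 0.7859 = 1.12020
Highest is cycle (3) at 1.1202 (>1, arbitrage).

1.1202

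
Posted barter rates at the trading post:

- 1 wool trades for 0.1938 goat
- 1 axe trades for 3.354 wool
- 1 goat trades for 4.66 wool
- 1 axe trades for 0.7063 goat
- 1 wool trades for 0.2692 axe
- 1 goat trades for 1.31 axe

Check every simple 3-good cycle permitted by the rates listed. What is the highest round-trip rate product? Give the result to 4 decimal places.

axe→goat→wool→axe: 0.7063 × 4.66 × 0.2692 = 0.88603
axe→wool→goat→axe: 3.354 × 0.1938 × 1.31 = 0.85151
Maximum is axe→goat→wool→axe at 0.8860; no arbitrage — every cycle loses value.

0.8860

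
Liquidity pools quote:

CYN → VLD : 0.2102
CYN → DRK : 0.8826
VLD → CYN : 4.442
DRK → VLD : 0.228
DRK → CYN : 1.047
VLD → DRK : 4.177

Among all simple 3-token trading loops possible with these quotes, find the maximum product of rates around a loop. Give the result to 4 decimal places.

DRK→CYN→VLD→DRK: 1.047 × 0.2102 × 4.177 = 0.91927
DRK→VLD→CYN→DRK: 0.228 × 4.442 × 0.8826 = 0.89388
Maximum is DRK→CYN→VLD→DRK at 0.9193; no arbitrage — every cycle loses value.

0.9193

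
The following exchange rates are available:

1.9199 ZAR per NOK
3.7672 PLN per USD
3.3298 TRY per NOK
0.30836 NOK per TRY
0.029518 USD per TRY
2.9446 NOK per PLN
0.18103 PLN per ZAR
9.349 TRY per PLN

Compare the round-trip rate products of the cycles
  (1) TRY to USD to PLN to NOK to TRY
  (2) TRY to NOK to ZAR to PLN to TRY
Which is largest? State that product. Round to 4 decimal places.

1.0903

(1) 0.029518 × 3.7672 × 2.9446 × 3.3298 = 1.09031
(2) 0.30836 × 1.9199 × 0.18103 × 9.349 = 1.00196
Highest is cycle (1) at 1.0903 (>1, arbitrage).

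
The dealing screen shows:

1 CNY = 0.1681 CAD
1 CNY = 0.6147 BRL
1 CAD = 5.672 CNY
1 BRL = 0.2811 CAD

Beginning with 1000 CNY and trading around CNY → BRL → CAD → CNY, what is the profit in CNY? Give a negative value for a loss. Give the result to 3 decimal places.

-19.923

1000 CNY × 0.6147 = 614.7 BRL
614.7 BRL × 0.2811 = 172.79217 CAD
172.79217 CAD × 5.672 = 980.07718824 CNY
Net change: 980.07718824 − 1000 = -19.92281176 CNY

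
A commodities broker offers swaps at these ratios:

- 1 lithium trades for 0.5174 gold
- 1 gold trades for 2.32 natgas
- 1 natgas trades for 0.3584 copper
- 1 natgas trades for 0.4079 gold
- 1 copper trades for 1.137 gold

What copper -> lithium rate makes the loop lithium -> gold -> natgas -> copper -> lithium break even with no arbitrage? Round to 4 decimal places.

Known legs of the cycle: 0.5174 × 2.32 × 0.3584 = 0.4302118912
For no arbitrage the full-cycle product must be 1, so the missing rate is 1 / 0.4302118912 ≈ 2.324436.

2.3244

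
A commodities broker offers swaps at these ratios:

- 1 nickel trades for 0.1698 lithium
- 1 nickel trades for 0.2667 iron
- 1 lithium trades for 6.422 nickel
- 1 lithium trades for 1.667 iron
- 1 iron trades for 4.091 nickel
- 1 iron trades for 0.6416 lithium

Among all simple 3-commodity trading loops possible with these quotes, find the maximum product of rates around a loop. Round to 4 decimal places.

1.1580

lithium→iron→nickel→lithium: 1.667 × 4.091 × 0.1698 = 1.15798
lithium→nickel→iron→lithium: 6.422 × 0.2667 × 0.6416 = 1.09890
Maximum is lithium→iron→nickel→lithium at 1.1580; arbitrage exists.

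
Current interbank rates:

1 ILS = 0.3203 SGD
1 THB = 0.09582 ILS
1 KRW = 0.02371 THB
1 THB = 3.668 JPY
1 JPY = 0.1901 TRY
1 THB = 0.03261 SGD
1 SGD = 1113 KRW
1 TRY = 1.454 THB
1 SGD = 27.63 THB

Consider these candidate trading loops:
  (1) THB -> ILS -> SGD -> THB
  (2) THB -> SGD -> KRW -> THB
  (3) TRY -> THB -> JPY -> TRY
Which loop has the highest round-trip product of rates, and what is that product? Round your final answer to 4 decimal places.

1.0139

(1) 0.09582 × 0.3203 × 27.63 = 0.84800
(2) 0.03261 × 1113 × 0.02371 = 0.86055
(3) 1.454 × 3.668 × 0.1901 = 1.01386
Highest is cycle (3) at 1.0139 (>1, arbitrage).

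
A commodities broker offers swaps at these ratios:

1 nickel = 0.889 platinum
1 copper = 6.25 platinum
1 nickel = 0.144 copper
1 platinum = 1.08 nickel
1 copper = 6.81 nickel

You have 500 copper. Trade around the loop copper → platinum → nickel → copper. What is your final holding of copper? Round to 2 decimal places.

500 copper × 6.25 = 3125 platinum
3125 platinum × 1.08 = 3375 nickel
3375 nickel × 0.144 = 486 copper

486.00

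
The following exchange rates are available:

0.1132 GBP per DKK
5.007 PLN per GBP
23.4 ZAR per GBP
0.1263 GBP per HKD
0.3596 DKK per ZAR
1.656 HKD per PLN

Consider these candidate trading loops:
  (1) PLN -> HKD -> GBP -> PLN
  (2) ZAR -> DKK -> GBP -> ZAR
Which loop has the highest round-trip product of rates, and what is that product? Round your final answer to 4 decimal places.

1.0472

(1) 1.656 × 0.1263 × 5.007 = 1.04723
(2) 0.3596 × 0.1132 × 23.4 = 0.95254
Highest is cycle (1) at 1.0472 (>1, arbitrage).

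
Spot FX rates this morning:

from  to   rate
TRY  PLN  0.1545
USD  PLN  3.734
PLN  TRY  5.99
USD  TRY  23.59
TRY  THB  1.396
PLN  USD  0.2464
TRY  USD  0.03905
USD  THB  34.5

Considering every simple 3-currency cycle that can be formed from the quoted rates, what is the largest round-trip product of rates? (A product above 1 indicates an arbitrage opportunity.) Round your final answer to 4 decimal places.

0.8980

PLN→USD→TRY→PLN: 0.2464 × 23.59 × 0.1545 = 0.89804
PLN→TRY→USD→PLN: 5.99 × 0.03905 × 3.734 = 0.87342
Maximum is PLN→USD→TRY→PLN at 0.8980; no arbitrage — every cycle loses value.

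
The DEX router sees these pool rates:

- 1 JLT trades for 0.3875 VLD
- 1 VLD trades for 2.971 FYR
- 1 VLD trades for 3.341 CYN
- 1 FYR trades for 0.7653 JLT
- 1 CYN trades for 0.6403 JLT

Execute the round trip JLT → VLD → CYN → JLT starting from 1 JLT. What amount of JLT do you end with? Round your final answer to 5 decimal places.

1 JLT × 0.3875 = 0.3875 VLD
0.3875 VLD × 3.341 = 1.2946375 CYN
1.2946375 CYN × 0.6403 = 0.82895639125 JLT

0.82896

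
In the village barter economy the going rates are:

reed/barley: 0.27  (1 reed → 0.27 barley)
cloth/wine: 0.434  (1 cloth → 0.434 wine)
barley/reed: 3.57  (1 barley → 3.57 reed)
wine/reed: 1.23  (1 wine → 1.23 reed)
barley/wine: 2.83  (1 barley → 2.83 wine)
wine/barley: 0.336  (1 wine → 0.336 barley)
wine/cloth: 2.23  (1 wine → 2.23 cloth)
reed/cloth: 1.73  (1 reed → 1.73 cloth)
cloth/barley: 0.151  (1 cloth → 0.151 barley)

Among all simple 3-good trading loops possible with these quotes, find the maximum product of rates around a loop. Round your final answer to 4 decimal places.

0.9529

barley→wine→cloth→barley: 2.83 × 2.23 × 0.151 = 0.95295
barley→wine→reed→barley: 2.83 × 1.23 × 0.27 = 0.93984
barley→reed→cloth→barley: 3.57 × 1.73 × 0.151 = 0.93259
cloth→wine→reed→cloth: 0.434 × 1.23 × 1.73 = 0.92351
Maximum is barley→wine→cloth→barley at 0.9529; no arbitrage — every cycle loses value.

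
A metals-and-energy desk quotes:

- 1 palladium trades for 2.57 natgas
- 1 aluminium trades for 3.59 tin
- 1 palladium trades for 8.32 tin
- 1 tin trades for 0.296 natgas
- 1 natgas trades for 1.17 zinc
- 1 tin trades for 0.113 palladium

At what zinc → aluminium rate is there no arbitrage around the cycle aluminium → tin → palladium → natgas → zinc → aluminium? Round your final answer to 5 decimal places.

Known legs of the cycle: 3.59 × 0.113 × 2.57 × 1.17 = 1.219809123
For no arbitrage the full-cycle product must be 1, so the missing rate is 1 / 1.219809123 ≈ 0.8198004.

0.81980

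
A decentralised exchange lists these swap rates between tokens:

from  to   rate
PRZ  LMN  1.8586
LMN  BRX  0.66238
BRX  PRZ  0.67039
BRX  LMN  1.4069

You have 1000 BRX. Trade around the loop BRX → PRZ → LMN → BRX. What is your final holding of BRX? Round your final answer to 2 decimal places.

825.32

1000 BRX × 0.67039 = 670.39 PRZ
670.39 PRZ × 1.8586 = 1245.986854 LMN
1245.986854 LMN × 0.66238 = 825.31677235252 BRX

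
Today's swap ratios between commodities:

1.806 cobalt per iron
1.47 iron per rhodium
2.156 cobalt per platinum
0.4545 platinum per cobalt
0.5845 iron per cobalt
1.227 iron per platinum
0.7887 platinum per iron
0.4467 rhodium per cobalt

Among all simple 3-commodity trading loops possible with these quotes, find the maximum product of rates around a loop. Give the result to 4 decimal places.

1.1859

rhodium→iron→cobalt→rhodium: 1.47 × 1.806 × 0.4467 = 1.18591
platinum→iron→cobalt→platinum: 1.227 × 1.806 × 0.4545 = 1.00715
platinum→cobalt→iron→platinum: 2.156 × 0.5845 × 0.7887 = 0.99391
Maximum is rhodium→iron→cobalt→rhodium at 1.1859; arbitrage exists.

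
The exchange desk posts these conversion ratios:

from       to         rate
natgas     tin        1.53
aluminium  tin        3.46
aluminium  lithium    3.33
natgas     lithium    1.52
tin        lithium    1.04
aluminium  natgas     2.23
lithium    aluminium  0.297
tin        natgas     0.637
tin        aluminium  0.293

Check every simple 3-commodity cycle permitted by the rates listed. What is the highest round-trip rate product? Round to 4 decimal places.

1.0687

lithium→aluminium→tin→lithium: 0.297 × 3.46 × 1.04 = 1.06872
lithium→aluminium→natgas→lithium: 0.297 × 2.23 × 1.52 = 1.00671
tin→aluminium→natgas→tin: 0.293 × 2.23 × 1.53 = 0.99969
Maximum is lithium→aluminium→tin→lithium at 1.0687; arbitrage exists.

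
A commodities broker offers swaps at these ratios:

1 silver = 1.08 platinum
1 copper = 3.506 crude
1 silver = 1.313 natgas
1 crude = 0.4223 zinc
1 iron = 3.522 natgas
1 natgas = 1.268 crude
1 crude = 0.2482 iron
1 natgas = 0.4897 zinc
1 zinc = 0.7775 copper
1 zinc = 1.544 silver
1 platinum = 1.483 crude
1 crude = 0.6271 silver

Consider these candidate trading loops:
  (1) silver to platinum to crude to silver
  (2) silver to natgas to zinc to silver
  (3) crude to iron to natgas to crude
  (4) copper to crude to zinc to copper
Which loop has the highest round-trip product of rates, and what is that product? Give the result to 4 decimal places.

1.1512

(1) 1.08 × 1.483 × 0.6271 = 1.00439
(2) 1.313 × 0.4897 × 1.544 = 0.99276
(3) 0.2482 × 3.522 × 1.268 = 1.10844
(4) 3.506 × 0.4223 × 0.7775 = 1.15115
Highest is cycle (4) at 1.1512 (>1, arbitrage).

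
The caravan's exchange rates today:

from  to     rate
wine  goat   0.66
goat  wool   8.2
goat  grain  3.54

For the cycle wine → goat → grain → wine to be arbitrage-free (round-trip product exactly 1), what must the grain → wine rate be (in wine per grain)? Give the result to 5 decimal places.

0.42801

Known legs of the cycle: 0.66 × 3.54 = 2.3364
For no arbitrage the full-cycle product must be 1, so the missing rate is 1 / 2.3364 ≈ 0.4280089.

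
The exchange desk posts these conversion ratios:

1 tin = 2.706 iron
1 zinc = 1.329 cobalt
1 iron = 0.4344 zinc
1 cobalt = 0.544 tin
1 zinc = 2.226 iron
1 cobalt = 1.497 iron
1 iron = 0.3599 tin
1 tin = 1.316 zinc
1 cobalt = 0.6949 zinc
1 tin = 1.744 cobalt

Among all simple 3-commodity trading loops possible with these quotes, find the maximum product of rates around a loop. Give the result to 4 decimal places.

1.0543

zinc→iron→tin→zinc: 2.226 × 0.3599 × 1.316 = 1.05430
zinc→cobalt→tin→zinc: 1.329 × 0.544 × 1.316 = 0.95144
tin→cobalt→iron→tin: 1.744 × 1.497 × 0.3599 = 0.93962
zinc→cobalt→iron→zinc: 1.329 × 1.497 × 0.4344 = 0.86424
Maximum is zinc→iron→tin→zinc at 1.0543; arbitrage exists.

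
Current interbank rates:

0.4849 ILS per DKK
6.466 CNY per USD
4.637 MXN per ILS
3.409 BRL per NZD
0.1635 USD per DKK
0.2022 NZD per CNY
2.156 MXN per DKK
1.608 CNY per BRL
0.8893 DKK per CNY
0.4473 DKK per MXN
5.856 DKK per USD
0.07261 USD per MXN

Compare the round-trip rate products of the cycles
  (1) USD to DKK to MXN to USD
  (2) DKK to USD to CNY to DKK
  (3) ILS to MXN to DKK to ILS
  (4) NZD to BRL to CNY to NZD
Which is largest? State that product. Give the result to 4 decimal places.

1.1084

(1) 5.856 × 2.156 × 0.07261 = 0.91674
(2) 0.1635 × 6.466 × 0.8893 = 0.94016
(3) 4.637 × 0.4473 × 0.4849 = 1.00575
(4) 3.409 × 1.608 × 0.2022 = 1.10839
Highest is cycle (4) at 1.1084 (>1, arbitrage).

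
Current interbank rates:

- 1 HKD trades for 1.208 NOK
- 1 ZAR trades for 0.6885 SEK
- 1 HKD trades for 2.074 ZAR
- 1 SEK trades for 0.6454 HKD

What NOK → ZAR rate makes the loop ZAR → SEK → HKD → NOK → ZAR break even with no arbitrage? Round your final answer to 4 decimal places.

Known legs of the cycle: 0.6885 × 0.6454 × 1.208 = 0.5367843432
For no arbitrage the full-cycle product must be 1, so the missing rate is 1 / 0.5367843432 ≈ 1.862946.

1.8629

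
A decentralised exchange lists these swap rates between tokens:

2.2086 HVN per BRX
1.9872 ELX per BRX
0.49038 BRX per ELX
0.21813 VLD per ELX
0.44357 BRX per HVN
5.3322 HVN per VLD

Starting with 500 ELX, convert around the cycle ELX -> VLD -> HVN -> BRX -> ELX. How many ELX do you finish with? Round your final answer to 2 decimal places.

500 ELX × 0.21813 = 109.065 VLD
109.065 VLD × 5.3322 = 581.556393 HVN
581.556393 HVN × 0.44357 = 257.96096924301 BRX
257.96096924301 BRX × 1.9872 = 512.620038079709472 ELX

512.62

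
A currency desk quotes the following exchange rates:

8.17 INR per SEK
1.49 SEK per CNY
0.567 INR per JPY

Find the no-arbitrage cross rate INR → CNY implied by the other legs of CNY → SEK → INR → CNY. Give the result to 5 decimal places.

Known legs of the cycle: 1.49 × 8.17 = 12.1733
For no arbitrage the full-cycle product must be 1, so the missing rate is 1 / 12.1733 ≈ 0.0821470.

0.08215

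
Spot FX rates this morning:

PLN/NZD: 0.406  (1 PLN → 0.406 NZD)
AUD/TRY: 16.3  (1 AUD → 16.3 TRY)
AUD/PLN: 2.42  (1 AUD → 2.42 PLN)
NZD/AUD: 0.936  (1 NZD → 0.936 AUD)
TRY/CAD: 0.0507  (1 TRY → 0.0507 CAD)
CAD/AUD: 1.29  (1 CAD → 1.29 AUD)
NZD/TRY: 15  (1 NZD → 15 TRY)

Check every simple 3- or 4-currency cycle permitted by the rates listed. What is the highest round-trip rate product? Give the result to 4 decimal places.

TRY→CAD→AUD→TRY: 0.0507 × 1.29 × 16.3 = 1.06607
PLN→NZD→AUD→PLN: 0.406 × 0.936 × 2.42 = 0.91964
Maximum is TRY→CAD→AUD→TRY at 1.0661; arbitrage exists.

1.0661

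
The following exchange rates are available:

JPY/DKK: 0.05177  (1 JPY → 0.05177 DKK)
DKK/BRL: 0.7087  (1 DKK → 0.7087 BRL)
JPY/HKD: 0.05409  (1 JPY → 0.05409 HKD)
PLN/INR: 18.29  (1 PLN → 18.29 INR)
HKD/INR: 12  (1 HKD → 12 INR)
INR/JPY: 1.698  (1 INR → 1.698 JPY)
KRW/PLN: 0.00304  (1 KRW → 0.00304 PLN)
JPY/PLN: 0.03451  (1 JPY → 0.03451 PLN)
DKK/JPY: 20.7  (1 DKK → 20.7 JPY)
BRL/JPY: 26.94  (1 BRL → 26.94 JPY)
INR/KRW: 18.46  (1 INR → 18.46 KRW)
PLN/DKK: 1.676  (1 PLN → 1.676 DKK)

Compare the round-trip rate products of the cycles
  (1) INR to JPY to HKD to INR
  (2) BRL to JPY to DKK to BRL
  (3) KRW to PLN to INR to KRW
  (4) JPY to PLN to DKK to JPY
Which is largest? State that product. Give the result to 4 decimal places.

1.1973

(1) 1.698 × 0.05409 × 12 = 1.10214
(2) 26.94 × 0.05177 × 0.7087 = 0.98841
(3) 0.00304 × 18.29 × 18.46 = 1.02641
(4) 0.03451 × 1.676 × 20.7 = 1.19726
Highest is cycle (4) at 1.1973 (>1, arbitrage).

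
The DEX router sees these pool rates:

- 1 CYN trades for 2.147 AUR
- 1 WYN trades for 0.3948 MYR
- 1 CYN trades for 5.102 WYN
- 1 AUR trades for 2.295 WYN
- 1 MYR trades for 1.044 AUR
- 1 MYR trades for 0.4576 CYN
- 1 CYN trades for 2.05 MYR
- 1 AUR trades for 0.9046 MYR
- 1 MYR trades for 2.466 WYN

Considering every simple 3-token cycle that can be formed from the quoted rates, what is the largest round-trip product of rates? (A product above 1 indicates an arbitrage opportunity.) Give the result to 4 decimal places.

0.9459

MYR→AUR→WYN→MYR: 1.044 × 2.295 × 0.3948 = 0.94593
CYN→WYN→MYR→CYN: 5.102 × 0.3948 × 0.4576 = 0.92173
CYN→AUR→MYR→CYN: 2.147 × 0.9046 × 0.4576 = 0.88874
Maximum is MYR→AUR→WYN→MYR at 0.9459; no arbitrage — every cycle loses value.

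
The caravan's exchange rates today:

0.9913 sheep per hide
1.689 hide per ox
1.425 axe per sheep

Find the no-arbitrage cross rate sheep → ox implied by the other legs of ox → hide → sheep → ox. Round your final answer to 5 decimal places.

0.59726

Known legs of the cycle: 1.689 × 0.9913 = 1.6743057
For no arbitrage the full-cycle product must be 1, so the missing rate is 1 / 1.6743057 ≈ 0.5972625.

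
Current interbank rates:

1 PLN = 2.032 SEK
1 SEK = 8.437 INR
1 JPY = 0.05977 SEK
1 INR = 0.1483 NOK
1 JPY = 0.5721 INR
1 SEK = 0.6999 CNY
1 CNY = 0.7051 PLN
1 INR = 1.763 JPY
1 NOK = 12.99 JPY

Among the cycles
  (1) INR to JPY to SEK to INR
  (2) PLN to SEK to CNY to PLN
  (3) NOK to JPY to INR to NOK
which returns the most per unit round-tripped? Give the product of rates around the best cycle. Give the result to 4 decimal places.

(1) 1.763 × 0.05977 × 8.437 = 0.88904
(2) 2.032 × 0.6999 × 0.7051 = 1.00279
(3) 12.99 × 0.5721 × 0.1483 = 1.10210
Highest is cycle (3) at 1.1021 (>1, arbitrage).

1.1021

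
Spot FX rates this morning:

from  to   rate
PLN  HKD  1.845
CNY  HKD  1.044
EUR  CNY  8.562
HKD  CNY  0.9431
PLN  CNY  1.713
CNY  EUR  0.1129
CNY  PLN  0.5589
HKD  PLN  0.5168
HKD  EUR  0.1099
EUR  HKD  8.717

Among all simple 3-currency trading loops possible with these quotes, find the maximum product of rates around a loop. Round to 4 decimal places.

0.9824

HKD→EUR→CNY→HKD: 0.1099 × 8.562 × 1.044 = 0.98237
HKD→CNY→PLN→HKD: 0.9431 × 0.5589 × 1.845 = 0.97250
HKD→CNY→EUR→HKD: 0.9431 × 0.1129 × 8.717 = 0.92815
HKD→PLN→CNY→HKD: 0.5168 × 1.713 × 1.044 = 0.92423
Maximum is HKD→EUR→CNY→HKD at 0.9824; no arbitrage — every cycle loses value.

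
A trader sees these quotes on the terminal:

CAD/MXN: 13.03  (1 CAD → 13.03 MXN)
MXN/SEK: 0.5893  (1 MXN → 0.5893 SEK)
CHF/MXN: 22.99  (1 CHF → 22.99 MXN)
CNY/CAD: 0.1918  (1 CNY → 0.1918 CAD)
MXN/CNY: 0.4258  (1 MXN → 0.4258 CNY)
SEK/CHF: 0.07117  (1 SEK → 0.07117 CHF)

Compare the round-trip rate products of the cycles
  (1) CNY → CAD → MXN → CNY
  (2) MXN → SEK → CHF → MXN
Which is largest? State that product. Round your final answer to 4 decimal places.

(1) 0.1918 × 13.03 × 0.4258 = 1.06414
(2) 0.5893 × 0.07117 × 22.99 = 0.96421
Highest is cycle (1) at 1.0641 (>1, arbitrage).

1.0641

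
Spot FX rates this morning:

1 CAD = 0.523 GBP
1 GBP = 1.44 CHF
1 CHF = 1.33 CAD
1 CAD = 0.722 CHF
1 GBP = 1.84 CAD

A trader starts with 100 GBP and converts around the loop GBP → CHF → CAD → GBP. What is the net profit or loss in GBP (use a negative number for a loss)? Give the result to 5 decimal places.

100 GBP × 1.44 = 144 CHF
144 CHF × 1.33 = 191.52 CAD
191.52 CAD × 0.523 = 100.16496 GBP
Net change: 100.16496 − 100 = 0.16496 GBP

0.16496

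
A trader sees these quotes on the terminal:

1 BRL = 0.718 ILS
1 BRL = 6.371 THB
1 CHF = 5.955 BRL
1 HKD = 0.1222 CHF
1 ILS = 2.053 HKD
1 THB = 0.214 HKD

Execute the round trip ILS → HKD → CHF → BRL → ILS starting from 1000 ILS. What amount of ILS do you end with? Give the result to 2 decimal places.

1000 ILS × 2.053 = 2053 HKD
2053 HKD × 0.1222 = 250.8766 CHF
250.8766 CHF × 5.955 = 1493.970153 BRL
1493.970153 BRL × 0.718 = 1072.670569854 ILS

1072.67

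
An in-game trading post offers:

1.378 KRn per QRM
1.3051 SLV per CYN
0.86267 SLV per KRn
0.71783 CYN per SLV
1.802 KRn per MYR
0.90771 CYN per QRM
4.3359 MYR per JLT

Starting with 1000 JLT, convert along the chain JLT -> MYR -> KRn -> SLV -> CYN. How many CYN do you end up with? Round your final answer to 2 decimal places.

4838.38

1000 JLT × 4.3359 = 4335.9 MYR
4335.9 MYR × 1.802 = 7813.2918 KRn
7813.2918 KRn × 0.86267 = 6740.292437106 SLV
6740.292437106 SLV × 0.71783 = 4838.38412012779998 CYN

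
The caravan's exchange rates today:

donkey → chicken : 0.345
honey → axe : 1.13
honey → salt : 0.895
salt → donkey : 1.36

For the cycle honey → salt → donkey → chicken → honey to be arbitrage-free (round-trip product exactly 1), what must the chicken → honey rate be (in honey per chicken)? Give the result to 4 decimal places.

2.3813

Known legs of the cycle: 0.895 × 1.36 × 0.345 = 0.419934
For no arbitrage the full-cycle product must be 1, so the missing rate is 1 / 0.419934 ≈ 2.381327.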